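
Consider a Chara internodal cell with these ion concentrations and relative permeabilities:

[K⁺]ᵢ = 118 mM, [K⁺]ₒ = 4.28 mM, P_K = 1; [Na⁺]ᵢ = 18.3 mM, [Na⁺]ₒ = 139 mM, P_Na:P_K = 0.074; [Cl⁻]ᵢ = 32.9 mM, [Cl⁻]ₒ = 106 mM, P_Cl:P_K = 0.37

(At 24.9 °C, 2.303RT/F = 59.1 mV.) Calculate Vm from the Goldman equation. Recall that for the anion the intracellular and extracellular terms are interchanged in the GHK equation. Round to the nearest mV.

Vm = 59.1 · log₁₀[(Σ P·[cation]ₒ + Σ P·[anion]ᵢ) / (Σ P·[cation]ᵢ + Σ P·[anion]ₒ)]
Numerator = 1×4.28 + 0.074×139 + 0.37×32.9 = 26.74
Denominator = 1×118 + 0.074×18.3 + 0.37×106 = 158.6
Vm = 59.1 · log₁₀(0.16862) = 59.1 × (-0.7731) = -45.69 mV

-46 mV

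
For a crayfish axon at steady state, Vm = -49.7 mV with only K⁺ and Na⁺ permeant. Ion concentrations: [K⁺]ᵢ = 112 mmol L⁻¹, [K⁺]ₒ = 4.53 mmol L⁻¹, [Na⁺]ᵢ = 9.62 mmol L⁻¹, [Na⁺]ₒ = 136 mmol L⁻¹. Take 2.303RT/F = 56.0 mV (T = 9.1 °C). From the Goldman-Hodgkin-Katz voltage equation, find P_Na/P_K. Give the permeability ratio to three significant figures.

0.0741

Let α = P_Na/P_K. GHK: Vm = 56.0·log₁₀[(Kₒ + α·Naₒ)/(Kᵢ + α·Naᵢ)].
10^(Vm/56.0) = 10^(-49.7/56.0) = 0.12957
So 0.12957·(Kᵢ + α·Naᵢ) = Kₒ + α·Naₒ → α = (0.12957·112.0 − 4.53) / (136.0 − 0.12957·9.62)
α = (14.51 − 4.53) / (136.0 − 1.246) = 9.982/134.8 = 0.07407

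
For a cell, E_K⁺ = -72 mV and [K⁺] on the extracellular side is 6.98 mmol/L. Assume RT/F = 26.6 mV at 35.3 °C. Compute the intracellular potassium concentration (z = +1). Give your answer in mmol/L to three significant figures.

105 mmol/L

Nernst: E = (26.6/1) · ln([out]/[in]), so ln([out]/[in]) = -72.0 × 1 / 26.6 = -2.7068.
[out]/[in] = e^(-2.7068) = 0.06675.
[in] = 6.98 / 0.06675 = 104.6 mmol/L.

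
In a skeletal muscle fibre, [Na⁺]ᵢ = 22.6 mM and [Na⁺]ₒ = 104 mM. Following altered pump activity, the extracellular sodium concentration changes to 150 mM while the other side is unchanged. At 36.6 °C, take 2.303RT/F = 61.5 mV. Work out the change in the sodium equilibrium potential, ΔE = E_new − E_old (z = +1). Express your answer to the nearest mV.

E_old = (61.5/1)·log₁₀(104/22.6) = 40.77 mV
E_new = (61.5/1)·log₁₀(150/22.6) = 50.55 mV
ΔE = 50.55 − (40.77) = 9.78 mV

10 mV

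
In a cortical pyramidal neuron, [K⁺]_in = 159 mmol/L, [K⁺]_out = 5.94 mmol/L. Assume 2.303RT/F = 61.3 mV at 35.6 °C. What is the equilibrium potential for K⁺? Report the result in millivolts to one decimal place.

-87.5 mV

E = (61.3/z) · log₁₀([K⁺]_out/[K⁺]_in) with z = +1.
= (61.3/1) · log₁₀(5.94/159) = 61.30 · log₁₀(0.03736)
= 61.30 · (-1.4276) = -87.51 mV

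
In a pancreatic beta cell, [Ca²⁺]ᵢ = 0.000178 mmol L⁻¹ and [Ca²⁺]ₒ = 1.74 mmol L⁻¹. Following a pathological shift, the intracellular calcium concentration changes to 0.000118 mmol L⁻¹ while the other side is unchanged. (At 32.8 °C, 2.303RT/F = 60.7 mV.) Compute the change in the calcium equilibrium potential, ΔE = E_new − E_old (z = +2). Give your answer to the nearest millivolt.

5 mV

E_old = (60.7/2)·log₁₀(1.74/0.000178) = 121.10 mV
E_new = (60.7/2)·log₁₀(1.74/0.000118) = 126.52 mV
ΔE = 126.52 − (121.10) = 5.42 mV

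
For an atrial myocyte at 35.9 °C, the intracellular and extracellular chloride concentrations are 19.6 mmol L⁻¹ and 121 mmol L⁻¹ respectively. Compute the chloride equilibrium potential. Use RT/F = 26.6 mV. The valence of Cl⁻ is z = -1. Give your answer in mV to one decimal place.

-48.4 mV

E = (26.6/z) · ln([Cl⁻]_out/[Cl⁻]_in) with z = -1.
For an anion, dividing by z = -1 reverses the sign.
= (26.6/-1) · ln(121/19.6) = -26.60 · ln(6.173)
= -26.60 · (1.8203) = -48.42 mV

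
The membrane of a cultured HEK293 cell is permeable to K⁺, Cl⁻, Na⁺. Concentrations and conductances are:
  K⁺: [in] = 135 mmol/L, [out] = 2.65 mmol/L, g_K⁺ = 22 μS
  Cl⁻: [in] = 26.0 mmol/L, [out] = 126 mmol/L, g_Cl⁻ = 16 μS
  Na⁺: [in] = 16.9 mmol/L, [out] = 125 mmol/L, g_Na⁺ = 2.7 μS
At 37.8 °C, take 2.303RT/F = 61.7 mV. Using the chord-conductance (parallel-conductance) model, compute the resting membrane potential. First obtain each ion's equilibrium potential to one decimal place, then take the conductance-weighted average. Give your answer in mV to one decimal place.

E_K⁺ = (61.7/1)·log₁₀(2.65/135) = -105.3 mV
E_Cl⁻ = (61.7/-1)·log₁₀(126/26.0) = -42.3 mV
E_Na⁺ = (61.7/1)·log₁₀(125/16.9) = 53.6 mV
Vm = (Σ gᵢEᵢ)/(Σ gᵢ) = (22·-105.3 + 16·-42.3 + 2.7·53.6) / (22 + 16 + 2.7)
= -2848.68 / 40.7 = -69.99 mV

-70.0 mV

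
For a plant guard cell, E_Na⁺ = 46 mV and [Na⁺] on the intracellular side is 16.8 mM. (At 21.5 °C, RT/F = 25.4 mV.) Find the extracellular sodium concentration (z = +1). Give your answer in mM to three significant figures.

103 mM

Nernst: E = (25.4/1) · ln([out]/[in]), so ln([out]/[in]) = 46.0 × 1 / 25.4 = 1.8110.
[out]/[in] = e^(1.8110) = 6.117.
[out] = 6.117 × 16.8 = 102.8 mM.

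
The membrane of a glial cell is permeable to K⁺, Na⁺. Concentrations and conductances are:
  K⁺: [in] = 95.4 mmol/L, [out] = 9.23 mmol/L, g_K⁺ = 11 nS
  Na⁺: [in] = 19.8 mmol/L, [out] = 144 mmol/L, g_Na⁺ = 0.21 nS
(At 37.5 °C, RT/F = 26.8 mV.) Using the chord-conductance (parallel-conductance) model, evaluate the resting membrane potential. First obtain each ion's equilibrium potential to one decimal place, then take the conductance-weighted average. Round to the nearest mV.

-60 mV

E_K⁺ = (26.8/1)·ln(9.23/95.4) = -62.6 mV
E_Na⁺ = (26.8/1)·ln(144/19.8) = 53.2 mV
Vm = (Σ gᵢEᵢ)/(Σ gᵢ) = (11·-62.6 + 0.21·53.2) / (11 + 0.21)
= -677.43 / 11.21 = -60.43 mV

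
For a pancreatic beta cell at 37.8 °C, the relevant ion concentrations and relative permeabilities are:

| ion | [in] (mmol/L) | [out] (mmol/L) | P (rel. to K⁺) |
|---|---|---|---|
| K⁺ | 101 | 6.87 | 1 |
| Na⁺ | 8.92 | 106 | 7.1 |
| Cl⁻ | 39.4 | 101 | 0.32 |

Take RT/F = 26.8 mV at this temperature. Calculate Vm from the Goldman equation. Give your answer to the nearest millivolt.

Vm = 26.8 · ln[(Σ P·[cation]ₒ + Σ P·[anion]ᵢ) / (Σ P·[cation]ᵢ + Σ P·[anion]ₒ)]
Numerator = 1×6.87 + 7.1×106 + 0.32×39.4 = 772.1
Denominator = 1×101 + 7.1×8.92 + 0.32×101 = 196.7
Vm = 26.8 · ln(3.9261) = 26.8 × (1.3676) = 36.65 mV

37 mV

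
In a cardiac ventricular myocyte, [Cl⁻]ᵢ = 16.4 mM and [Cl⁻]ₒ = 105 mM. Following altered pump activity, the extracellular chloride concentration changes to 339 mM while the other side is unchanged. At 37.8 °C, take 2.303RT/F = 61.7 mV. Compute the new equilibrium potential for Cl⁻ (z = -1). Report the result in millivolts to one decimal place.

After the shift: [Cl⁻]_out = 339, [Cl⁻]_in = 16.4 mM.
E_new = (61.7/-1)·log₁₀(339/16.4) = -61.70 · (1.3154) = -81.16 mV

-81.2 mV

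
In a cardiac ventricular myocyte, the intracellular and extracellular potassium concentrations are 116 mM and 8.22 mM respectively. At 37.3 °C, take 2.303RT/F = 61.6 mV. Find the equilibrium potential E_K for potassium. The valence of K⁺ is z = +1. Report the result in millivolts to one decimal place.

-70.8 mV

E = (61.6/z) · log₁₀([K⁺]_out/[K⁺]_in) with z = +1.
= (61.6/1) · log₁₀(8.22/116) = 61.60 · log₁₀(0.07086)
= 61.60 · (-1.1496) = -70.81 mV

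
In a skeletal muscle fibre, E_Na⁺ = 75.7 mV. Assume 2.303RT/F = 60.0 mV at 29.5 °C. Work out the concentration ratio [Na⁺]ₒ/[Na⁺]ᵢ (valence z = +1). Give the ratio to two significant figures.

log₁₀([out]/[in]) = E·z/(60.0) = 75.7 × 1 / 60.0 = 1.2617
[out]/[in] = 10^(1.2617) = 18.27

18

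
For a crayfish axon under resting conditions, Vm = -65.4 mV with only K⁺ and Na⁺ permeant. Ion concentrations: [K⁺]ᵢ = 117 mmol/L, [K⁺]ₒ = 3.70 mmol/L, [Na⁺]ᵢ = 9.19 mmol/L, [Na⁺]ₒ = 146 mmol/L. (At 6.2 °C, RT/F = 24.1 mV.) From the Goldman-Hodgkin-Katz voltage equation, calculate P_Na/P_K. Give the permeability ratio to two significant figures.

Let α = P_Na/P_K. GHK: Vm = 24.1·ln[(Kₒ + α·Naₒ)/(Kᵢ + α·Naᵢ)].
e^(Vm/24.1) = e^(-65.4/24.1) = 0.066292
So 0.066292·(Kᵢ + α·Naᵢ) = Kₒ + α·Naₒ → α = (0.066292·117.0 − 3.7) / (146.0 − 0.066292·9.19)
α = (7.756 − 3.7) / (146.0 − 0.6092) = 4.056/145.4 = 0.0279

0.028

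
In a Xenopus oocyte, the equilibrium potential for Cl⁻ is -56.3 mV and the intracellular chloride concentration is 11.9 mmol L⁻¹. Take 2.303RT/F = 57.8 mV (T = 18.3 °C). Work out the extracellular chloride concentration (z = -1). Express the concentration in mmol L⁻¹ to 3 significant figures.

Nernst: E = (57.8/-1) · log₁₀([out]/[in]), so log₁₀([out]/[in]) = -56.3 × -1 / 57.8 = 0.9740.
[out]/[in] = 10^(0.9740) = 9.42.
[out] = 9.42 × 11.9 = 112.1 mmol L⁻¹.

112 mmol L⁻¹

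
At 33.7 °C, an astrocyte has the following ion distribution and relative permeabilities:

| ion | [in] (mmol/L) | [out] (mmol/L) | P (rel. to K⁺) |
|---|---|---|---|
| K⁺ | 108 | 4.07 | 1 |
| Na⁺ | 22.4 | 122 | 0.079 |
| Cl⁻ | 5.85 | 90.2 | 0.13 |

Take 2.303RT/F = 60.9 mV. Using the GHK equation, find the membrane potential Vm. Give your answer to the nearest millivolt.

Vm = 60.9 · log₁₀[(Σ P·[cation]ₒ + Σ P·[anion]ᵢ) / (Σ P·[cation]ᵢ + Σ P·[anion]ₒ)]
Numerator = 1×4.07 + 0.079×122 + 0.13×5.85 = 14.47
Denominator = 1×108 + 0.079×22.4 + 0.13×90.2 = 121.5
Vm = 60.9 · log₁₀(0.11909) = 60.9 × (-0.9241) = -56.28 mV

-56 mV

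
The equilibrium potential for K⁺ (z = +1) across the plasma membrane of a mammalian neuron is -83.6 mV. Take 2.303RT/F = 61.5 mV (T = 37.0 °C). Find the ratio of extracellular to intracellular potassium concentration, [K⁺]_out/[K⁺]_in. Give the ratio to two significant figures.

log₁₀([out]/[in]) = E·z/(61.5) = -83.6 × 1 / 61.5 = -1.3593
[out]/[in] = 10^(-1.3593) = 0.04372

0.044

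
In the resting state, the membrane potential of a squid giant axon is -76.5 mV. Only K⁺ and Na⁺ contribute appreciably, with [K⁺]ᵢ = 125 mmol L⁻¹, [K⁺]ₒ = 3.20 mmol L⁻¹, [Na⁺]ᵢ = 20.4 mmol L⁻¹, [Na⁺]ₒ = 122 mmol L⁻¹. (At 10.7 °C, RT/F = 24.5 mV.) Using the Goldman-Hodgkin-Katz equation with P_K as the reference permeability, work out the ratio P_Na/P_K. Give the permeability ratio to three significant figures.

Let α = P_Na/P_K. GHK: Vm = 24.5·ln[(Kₒ + α·Naₒ)/(Kᵢ + α·Naᵢ)].
e^(Vm/24.5) = e^(-76.5/24.5) = 0.044049
So 0.044049·(Kᵢ + α·Naᵢ) = Kₒ + α·Naₒ → α = (0.044049·125.0 − 3.2) / (122.0 − 0.044049·20.4)
α = (5.506 − 3.2) / (122.0 − 0.8986) = 2.306/121.1 = 0.01904

0.0190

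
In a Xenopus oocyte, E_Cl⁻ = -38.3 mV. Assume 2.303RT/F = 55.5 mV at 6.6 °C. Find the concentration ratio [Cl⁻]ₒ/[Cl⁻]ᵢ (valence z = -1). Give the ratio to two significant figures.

log₁₀([out]/[in]) = E·z/(55.5) = -38.3 × -1 / 55.5 = 0.6901
[out]/[in] = 10^(0.6901) = 4.899

4.9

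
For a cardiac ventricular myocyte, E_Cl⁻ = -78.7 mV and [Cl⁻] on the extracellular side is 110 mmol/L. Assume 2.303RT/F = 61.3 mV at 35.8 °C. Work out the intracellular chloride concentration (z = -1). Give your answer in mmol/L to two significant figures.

Nernst: E = (61.3/-1) · log₁₀([out]/[in]), so log₁₀([out]/[in]) = -78.7 × -1 / 61.3 = 1.2838.
[out]/[in] = 10^(1.2838) = 19.22.
[in] = 110 / 19.22 = 5.722 mmol/L.

5.7 mmol/L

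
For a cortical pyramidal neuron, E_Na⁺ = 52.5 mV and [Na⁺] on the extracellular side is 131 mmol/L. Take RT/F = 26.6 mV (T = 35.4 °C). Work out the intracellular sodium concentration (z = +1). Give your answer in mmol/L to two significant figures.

Nernst: E = (26.6/1) · ln([out]/[in]), so ln([out]/[in]) = 52.5 × 1 / 26.6 = 1.9737.
[out]/[in] = e^(1.9737) = 7.197.
[in] = 131 / 7.197 = 18.2 mmol/L.

18 mmol/L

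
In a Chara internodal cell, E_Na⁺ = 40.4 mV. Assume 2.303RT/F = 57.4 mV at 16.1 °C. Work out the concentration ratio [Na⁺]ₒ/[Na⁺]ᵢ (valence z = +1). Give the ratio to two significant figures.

5.1

log₁₀([out]/[in]) = E·z/(57.4) = 40.4 × 1 / 57.4 = 0.7038
[out]/[in] = 10^(0.7038) = 5.056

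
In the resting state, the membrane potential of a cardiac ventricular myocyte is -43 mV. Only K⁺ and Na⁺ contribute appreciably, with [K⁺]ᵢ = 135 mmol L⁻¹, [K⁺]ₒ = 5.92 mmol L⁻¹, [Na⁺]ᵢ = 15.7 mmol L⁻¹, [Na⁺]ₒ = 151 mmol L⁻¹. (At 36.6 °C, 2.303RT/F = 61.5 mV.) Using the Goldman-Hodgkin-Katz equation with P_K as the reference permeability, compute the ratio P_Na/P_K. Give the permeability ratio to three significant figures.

0.142

Let α = P_Na/P_K. GHK: Vm = 61.5·log₁₀[(Kₒ + α·Naₒ)/(Kᵢ + α·Naᵢ)].
10^(Vm/61.5) = 10^(-43.0/61.5) = 0.1999
So 0.1999·(Kᵢ + α·Naᵢ) = Kₒ + α·Naₒ → α = (0.1999·135.0 − 5.92) / (151.0 − 0.1999·15.7)
α = (26.99 − 5.92) / (151.0 − 3.138) = 21.07/147.9 = 0.1425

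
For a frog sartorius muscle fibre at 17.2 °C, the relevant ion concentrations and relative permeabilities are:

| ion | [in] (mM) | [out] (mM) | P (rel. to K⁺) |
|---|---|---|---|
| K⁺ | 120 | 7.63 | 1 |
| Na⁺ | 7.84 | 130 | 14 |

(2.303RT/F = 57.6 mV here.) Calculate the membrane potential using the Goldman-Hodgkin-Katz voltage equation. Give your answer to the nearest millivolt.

Vm = 57.6 · log₁₀[(Σ P·[cation]ₒ + Σ P·[anion]ᵢ) / (Σ P·[cation]ᵢ + Σ P·[anion]ₒ)]
Numerator = 1×7.63 + 14×130 = 1828
Denominator = 1×120 + 14×7.84 = 229.8
Vm = 57.6 · log₁₀(7.9545) = 57.6 × (0.9006) = 51.88 mV

52 mV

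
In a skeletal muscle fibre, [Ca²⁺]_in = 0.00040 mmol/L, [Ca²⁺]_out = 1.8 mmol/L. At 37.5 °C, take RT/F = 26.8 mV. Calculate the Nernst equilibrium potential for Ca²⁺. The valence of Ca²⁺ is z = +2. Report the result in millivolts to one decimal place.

E = (26.8/z) · ln([Ca²⁺]_out/[Ca²⁺]_in) with z = +2.
= (26.8/2) · ln(1.8/0.00040) = 13.40 · ln(4500)
= 13.40 · (8.4118) = 112.72 mV

112.7 mV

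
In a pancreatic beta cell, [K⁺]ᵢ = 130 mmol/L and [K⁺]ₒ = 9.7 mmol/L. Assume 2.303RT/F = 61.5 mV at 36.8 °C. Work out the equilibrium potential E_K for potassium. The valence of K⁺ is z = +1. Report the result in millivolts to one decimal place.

E = (61.5/z) · log₁₀([K⁺]_out/[K⁺]_in) with z = +1.
= (61.5/1) · log₁₀(9.7/130) = 61.50 · log₁₀(0.07462)
= 61.50 · (-1.1272) = -69.32 mV

-69.3 mV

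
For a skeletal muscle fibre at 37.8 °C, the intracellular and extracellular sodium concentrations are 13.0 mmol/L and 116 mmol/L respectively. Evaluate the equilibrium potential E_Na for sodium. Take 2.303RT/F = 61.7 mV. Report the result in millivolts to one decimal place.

58.6 mV

E = (61.7/z) · log₁₀([Na⁺]_out/[Na⁺]_in) with z = +1.
= (61.7/1) · log₁₀(116/13.0) = 61.70 · log₁₀(8.923)
= 61.70 · (0.9505) = 58.65 mV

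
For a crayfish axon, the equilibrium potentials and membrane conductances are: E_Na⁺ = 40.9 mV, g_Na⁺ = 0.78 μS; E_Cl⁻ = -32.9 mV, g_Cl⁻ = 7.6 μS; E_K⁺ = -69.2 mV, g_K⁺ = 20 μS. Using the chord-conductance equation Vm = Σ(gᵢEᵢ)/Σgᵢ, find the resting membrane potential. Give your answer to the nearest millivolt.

-56 mV

Σ gᵢEᵢ = 0.78·(40.9) + 7.6·(-32.9) + 20·(-69.2) = -1602.14
Σ gᵢ = 0.78 + 7.6 + 20 = 28.38
Vm = -1602.14 / 28.38 = -56.45 mV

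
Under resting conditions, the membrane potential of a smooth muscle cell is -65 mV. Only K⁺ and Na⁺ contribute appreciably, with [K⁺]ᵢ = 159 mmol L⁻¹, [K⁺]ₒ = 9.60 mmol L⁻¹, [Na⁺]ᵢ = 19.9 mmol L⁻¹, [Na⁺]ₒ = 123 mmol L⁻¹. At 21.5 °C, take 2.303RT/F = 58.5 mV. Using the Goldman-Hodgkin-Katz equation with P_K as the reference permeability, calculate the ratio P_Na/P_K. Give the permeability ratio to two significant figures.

0.022

Let α = P_Na/P_K. GHK: Vm = 58.5·log₁₀[(Kₒ + α·Naₒ)/(Kᵢ + α·Naᵢ)].
10^(Vm/58.5) = 10^(-65.0/58.5) = 0.077426
So 0.077426·(Kᵢ + α·Naᵢ) = Kₒ + α·Naₒ → α = (0.077426·159.0 − 9.6) / (123.0 − 0.077426·19.9)
α = (12.31 − 9.6) / (123.0 − 1.541) = 2.711/121.5 = 0.02232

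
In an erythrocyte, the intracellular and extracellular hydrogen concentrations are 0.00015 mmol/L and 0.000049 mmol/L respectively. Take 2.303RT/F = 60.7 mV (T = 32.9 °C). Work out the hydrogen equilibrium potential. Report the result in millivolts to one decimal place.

E = (60.7/z) · log₁₀([H⁺]_out/[H⁺]_in) with z = +1.
= (60.7/1) · log₁₀(0.000049/0.00015) = 60.70 · log₁₀(0.3267)
= 60.70 · (-0.4859) = -29.49 mV

-29.5 mV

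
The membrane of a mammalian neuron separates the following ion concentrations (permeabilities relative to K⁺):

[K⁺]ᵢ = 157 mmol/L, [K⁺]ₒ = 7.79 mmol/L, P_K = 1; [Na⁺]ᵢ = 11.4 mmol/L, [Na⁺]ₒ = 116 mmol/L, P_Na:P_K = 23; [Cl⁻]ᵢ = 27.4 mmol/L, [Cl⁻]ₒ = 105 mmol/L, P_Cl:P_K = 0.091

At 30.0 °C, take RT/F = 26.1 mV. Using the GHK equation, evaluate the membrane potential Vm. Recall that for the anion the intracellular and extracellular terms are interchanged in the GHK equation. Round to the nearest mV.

Vm = 26.1 · ln[(Σ P·[cation]ₒ + Σ P·[anion]ᵢ) / (Σ P·[cation]ᵢ + Σ P·[anion]ₒ)]
Numerator = 1×7.79 + 23×116 + 0.091×27.4 = 2678
Denominator = 1×157 + 23×11.4 + 0.091×105 = 428.8
Vm = 26.1 · ln(6.2467) = 26.1 × (1.8320) = 47.82 mV

48 mV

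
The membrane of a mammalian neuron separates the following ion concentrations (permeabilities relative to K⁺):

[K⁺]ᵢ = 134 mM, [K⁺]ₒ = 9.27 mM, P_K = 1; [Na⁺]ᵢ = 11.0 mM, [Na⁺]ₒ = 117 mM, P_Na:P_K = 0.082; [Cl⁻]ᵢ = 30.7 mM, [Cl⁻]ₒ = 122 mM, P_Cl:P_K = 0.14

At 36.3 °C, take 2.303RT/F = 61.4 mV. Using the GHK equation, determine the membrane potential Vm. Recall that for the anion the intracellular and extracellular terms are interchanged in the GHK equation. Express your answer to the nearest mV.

Vm = 61.4 · log₁₀[(Σ P·[cation]ₒ + Σ P·[anion]ᵢ) / (Σ P·[cation]ᵢ + Σ P·[anion]ₒ)]
Numerator = 1×9.27 + 0.082×117 + 0.14×30.7 = 23.16
Denominator = 1×134 + 0.082×11.0 + 0.14×122 = 152
Vm = 61.4 · log₁₀(0.1524) = 61.4 × (-0.8170) = -50.16 mV

-50 mV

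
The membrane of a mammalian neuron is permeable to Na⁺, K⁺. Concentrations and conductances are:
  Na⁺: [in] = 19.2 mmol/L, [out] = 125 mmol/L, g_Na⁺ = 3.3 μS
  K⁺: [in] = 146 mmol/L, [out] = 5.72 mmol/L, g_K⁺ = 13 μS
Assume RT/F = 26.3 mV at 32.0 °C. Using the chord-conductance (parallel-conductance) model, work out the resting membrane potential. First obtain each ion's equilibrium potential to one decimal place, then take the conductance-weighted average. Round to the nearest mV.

E_Na⁺ = (26.3/1)·ln(125/19.2) = 49.3 mV
E_K⁺ = (26.3/1)·ln(5.72/146) = -85.2 mV
Vm = (Σ gᵢEᵢ)/(Σ gᵢ) = (3.3·49.3 + 13·-85.2) / (3.3 + 13)
= -944.91 / 16.3 = -57.97 mV

-58 mV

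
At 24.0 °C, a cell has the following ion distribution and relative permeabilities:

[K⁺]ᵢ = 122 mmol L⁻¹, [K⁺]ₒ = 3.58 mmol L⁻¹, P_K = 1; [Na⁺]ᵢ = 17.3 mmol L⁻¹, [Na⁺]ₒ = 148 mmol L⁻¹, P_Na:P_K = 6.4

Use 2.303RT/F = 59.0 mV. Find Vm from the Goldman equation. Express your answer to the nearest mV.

Vm = 59.0 · log₁₀[(Σ P·[cation]ₒ + Σ P·[anion]ᵢ) / (Σ P·[cation]ᵢ + Σ P·[anion]ₒ)]
Numerator = 1×3.58 + 6.4×148 = 950.8
Denominator = 1×122 + 6.4×17.3 = 232.7
Vm = 59.0 · log₁₀(4.0855) = 59.0 × (0.6112) = 36.06 mV

36 mV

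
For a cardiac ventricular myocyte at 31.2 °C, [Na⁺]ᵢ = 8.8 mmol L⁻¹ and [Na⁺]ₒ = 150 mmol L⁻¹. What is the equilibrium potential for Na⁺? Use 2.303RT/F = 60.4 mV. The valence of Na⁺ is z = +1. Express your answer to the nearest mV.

E = (60.4/z) · log₁₀([Na⁺]_out/[Na⁺]_in) with z = +1.
= (60.4/1) · log₁₀(150/8.8) = 60.40 · log₁₀(17.05)
= 60.40 · (1.2316) = 74.39 mV

74 mV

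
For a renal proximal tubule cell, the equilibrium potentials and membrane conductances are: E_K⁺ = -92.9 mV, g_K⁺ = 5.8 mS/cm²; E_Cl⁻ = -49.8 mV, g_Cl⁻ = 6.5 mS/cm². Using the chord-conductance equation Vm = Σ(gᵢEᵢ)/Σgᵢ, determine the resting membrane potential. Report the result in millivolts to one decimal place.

-70.1 mV

Σ gᵢEᵢ = 5.8·(-92.9) + 6.5·(-49.8) = -862.52
Σ gᵢ = 5.8 + 6.5 = 12.3
Vm = -862.52 / 12.3 = -70.12 mV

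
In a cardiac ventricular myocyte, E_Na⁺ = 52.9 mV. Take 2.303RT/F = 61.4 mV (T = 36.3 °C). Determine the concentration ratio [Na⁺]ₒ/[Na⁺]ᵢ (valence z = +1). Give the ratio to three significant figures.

log₁₀([out]/[in]) = E·z/(61.4) = 52.9 × 1 / 61.4 = 0.8616
[out]/[in] = 10^(0.8616) = 7.27

7.27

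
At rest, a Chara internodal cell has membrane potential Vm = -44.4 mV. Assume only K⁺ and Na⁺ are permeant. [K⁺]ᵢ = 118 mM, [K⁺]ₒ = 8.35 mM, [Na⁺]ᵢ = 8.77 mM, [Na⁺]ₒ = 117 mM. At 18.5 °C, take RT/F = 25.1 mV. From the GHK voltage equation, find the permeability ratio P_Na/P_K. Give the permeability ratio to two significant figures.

0.10

Let α = P_Na/P_K. GHK: Vm = 25.1·ln[(Kₒ + α·Naₒ)/(Kᵢ + α·Naᵢ)].
e^(Vm/25.1) = e^(-44.4/25.1) = 0.17052
So 0.17052·(Kᵢ + α·Naᵢ) = Kₒ + α·Naₒ → α = (0.17052·118.0 − 8.35) / (117.0 − 0.17052·8.77)
α = (20.12 − 8.35) / (117.0 − 1.495) = 11.77/115.5 = 0.1019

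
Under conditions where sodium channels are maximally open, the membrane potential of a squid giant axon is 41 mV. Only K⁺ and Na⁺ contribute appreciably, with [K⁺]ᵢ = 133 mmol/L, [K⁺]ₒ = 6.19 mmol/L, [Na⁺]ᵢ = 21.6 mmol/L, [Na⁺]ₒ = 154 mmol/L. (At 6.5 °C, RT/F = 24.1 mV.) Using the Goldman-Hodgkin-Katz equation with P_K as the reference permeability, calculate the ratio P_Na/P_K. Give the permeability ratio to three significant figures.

Let α = P_Na/P_K. GHK: Vm = 24.1·ln[(Kₒ + α·Naₒ)/(Kᵢ + α·Naᵢ)].
e^(Vm/24.1) = e^(41.0/24.1) = 5.4808
So 5.4808·(Kᵢ + α·Naᵢ) = Kₒ + α·Naₒ → α = (5.4808·133.0 − 6.19) / (154.0 − 5.4808·21.6)
α = (728.9 − 6.19) / (154.0 − 118.4) = 722.8/35.62 = 20.29

20.3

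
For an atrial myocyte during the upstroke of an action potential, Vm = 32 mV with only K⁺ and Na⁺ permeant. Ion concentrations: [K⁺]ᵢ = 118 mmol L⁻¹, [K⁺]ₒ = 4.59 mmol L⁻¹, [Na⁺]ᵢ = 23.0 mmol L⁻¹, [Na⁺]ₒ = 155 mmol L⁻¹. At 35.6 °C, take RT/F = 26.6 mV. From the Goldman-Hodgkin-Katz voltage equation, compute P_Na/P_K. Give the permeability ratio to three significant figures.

Let α = P_Na/P_K. GHK: Vm = 26.6·ln[(Kₒ + α·Naₒ)/(Kᵢ + α·Naᵢ)].
e^(Vm/26.6) = e^(32.0/26.6) = 3.3301
So 3.3301·(Kᵢ + α·Naᵢ) = Kₒ + α·Naₒ → α = (3.3301·118.0 − 4.59) / (155.0 − 3.3301·23.0)
α = (393 − 4.59) / (155.0 − 76.59) = 388.4/78.41 = 4.953

4.95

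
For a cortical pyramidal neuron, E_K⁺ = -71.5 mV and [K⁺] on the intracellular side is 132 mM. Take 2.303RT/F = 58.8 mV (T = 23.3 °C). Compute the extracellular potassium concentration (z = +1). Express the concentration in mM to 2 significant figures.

8.0 mM

Nernst: E = (58.8/1) · log₁₀([out]/[in]), so log₁₀([out]/[in]) = -71.5 × 1 / 58.8 = -1.2160.
[out]/[in] = 10^(-1.2160) = 0.06082.
[out] = 0.06082 × 132 = 8.028 mM.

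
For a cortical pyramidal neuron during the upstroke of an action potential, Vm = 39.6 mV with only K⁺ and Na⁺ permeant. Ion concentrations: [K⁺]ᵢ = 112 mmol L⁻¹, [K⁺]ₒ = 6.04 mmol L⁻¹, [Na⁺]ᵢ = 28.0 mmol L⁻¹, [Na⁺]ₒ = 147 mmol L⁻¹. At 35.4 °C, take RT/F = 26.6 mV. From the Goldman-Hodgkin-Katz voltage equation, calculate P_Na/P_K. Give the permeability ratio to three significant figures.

21.4

Let α = P_Na/P_K. GHK: Vm = 26.6·ln[(Kₒ + α·Naₒ)/(Kᵢ + α·Naᵢ)].
e^(Vm/26.6) = e^(39.6/26.6) = 4.4314
So 4.4314·(Kᵢ + α·Naᵢ) = Kₒ + α·Naₒ → α = (4.4314·112.0 − 6.04) / (147.0 − 4.4314·28.0)
α = (496.3 − 6.04) / (147.0 − 124.1) = 490.3/22.92 = 21.39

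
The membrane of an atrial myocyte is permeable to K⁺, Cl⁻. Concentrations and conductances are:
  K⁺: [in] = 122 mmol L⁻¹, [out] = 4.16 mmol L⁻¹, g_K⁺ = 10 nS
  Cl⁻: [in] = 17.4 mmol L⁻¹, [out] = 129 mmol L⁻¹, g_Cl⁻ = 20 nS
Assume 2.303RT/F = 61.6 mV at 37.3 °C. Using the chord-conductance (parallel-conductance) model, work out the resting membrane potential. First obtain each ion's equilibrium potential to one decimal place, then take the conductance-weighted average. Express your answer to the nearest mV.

-66 mV

E_K⁺ = (61.6/1)·log₁₀(4.16/122) = -90.4 mV
E_Cl⁻ = (61.6/-1)·log₁₀(129/17.4) = -53.6 mV
Vm = (Σ gᵢEᵢ)/(Σ gᵢ) = (10·-90.4 + 20·-53.6) / (10 + 20)
= -1976.00 / 30 = -65.87 mV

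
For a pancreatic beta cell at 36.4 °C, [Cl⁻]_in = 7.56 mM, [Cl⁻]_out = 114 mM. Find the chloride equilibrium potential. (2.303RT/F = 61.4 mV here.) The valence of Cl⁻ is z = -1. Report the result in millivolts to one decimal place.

E = (61.4/z) · log₁₀([Cl⁻]_out/[Cl⁻]_in) with z = -1.
For an anion, dividing by z = -1 reverses the sign.
= (61.4/-1) · log₁₀(114/7.56) = -61.40 · log₁₀(15.08)
= -61.40 · (1.1784) = -72.35 mV

-72.4 mV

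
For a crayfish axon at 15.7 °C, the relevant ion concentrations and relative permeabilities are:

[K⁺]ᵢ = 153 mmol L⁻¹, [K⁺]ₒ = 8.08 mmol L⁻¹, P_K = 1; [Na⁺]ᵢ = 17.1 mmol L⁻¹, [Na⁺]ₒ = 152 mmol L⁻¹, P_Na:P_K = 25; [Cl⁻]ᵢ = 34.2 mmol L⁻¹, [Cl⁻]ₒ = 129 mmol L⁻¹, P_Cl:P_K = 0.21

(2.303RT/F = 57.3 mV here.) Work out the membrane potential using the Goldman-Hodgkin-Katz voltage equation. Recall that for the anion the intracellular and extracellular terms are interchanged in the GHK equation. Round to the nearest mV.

Vm = 57.3 · log₁₀[(Σ P·[cation]ₒ + Σ P·[anion]ᵢ) / (Σ P·[cation]ᵢ + Σ P·[anion]ₒ)]
Numerator = 1×8.08 + 25×152 + 0.21×34.2 = 3815
Denominator = 1×153 + 25×17.1 + 0.21×129 = 607.6
Vm = 57.3 · log₁₀(6.2793) = 57.3 × (0.7979) = 45.72 mV

46 mV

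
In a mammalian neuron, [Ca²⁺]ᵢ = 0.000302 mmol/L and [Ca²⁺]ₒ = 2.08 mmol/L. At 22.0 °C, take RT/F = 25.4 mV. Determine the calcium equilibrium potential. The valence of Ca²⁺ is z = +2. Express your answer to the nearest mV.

E = (25.4/z) · ln([Ca²⁺]_out/[Ca²⁺]_in) with z = +2.
= (25.4/2) · ln(2.08/0.000302) = 12.70 · ln(6887)
= 12.70 · (8.8375) = 112.24 mV

112 mV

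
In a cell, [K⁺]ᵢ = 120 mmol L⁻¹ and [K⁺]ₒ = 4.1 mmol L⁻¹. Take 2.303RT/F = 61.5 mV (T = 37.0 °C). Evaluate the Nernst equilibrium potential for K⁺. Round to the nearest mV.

-90 mV

E = (61.5/z) · log₁₀([K⁺]_out/[K⁺]_in) with z = +1.
= (61.5/1) · log₁₀(4.1/120) = 61.50 · log₁₀(0.03417)
= 61.50 · (-1.4664) = -90.18 mV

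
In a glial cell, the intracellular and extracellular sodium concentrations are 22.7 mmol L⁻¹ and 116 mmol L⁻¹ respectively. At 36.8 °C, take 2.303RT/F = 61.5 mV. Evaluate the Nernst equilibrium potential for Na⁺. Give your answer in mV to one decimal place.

43.6 mV

E = (61.5/z) · log₁₀([Na⁺]_out/[Na⁺]_in) with z = +1.
= (61.5/1) · log₁₀(116/22.7) = 61.50 · log₁₀(5.11)
= 61.50 · (0.7084) = 43.57 mV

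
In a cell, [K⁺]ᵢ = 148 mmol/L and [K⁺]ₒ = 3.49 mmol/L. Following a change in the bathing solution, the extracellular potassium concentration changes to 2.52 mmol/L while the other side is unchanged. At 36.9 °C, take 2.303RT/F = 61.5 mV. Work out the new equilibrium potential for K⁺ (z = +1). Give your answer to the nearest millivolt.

After the shift: [K⁺]_out = 2.52, [K⁺]_in = 148 mmol/L.
E_new = (61.5/1)·log₁₀(2.52/148) = 61.50 · (-1.7689) = -108.78 mV

-109 mV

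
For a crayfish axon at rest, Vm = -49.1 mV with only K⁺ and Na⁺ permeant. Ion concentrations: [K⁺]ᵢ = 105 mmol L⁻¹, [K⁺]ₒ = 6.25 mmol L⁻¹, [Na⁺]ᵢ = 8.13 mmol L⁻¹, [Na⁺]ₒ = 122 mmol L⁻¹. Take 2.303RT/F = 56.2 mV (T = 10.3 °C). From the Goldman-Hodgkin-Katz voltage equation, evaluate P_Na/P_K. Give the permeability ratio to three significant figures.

Let α = P_Na/P_K. GHK: Vm = 56.2·log₁₀[(Kₒ + α·Naₒ)/(Kᵢ + α·Naᵢ)].
10^(Vm/56.2) = 10^(-49.1/56.2) = 0.13376
So 0.13376·(Kᵢ + α·Naᵢ) = Kₒ + α·Naₒ → α = (0.13376·105.0 − 6.25) / (122.0 − 0.13376·8.13)
α = (14.05 − 6.25) / (122.0 − 1.087) = 7.795/120.9 = 0.06447

0.0645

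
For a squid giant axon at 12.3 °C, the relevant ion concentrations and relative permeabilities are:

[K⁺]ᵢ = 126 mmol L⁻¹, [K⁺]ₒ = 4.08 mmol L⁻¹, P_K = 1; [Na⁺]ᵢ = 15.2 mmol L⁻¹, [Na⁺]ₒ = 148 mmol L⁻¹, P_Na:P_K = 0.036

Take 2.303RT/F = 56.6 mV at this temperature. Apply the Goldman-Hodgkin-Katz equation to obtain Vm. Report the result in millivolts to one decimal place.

Vm = 56.6 · log₁₀[(Σ P·[cation]ₒ + Σ P·[anion]ᵢ) / (Σ P·[cation]ᵢ + Σ P·[anion]ₒ)]
Numerator = 1×4.08 + 0.036×148 = 9.408
Denominator = 1×126 + 0.036×15.2 = 126.5
Vm = 56.6 · log₁₀(0.074344) = 56.6 × (-1.1288) = -63.89 mV

-63.9 mV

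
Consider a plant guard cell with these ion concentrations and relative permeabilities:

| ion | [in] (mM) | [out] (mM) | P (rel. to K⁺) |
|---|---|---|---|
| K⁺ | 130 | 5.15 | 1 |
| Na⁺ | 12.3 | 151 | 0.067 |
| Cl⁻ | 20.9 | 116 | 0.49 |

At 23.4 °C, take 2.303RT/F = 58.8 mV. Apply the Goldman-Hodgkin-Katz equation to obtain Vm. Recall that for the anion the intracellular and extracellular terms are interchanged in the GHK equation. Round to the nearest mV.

Vm = 58.8 · log₁₀[(Σ P·[cation]ₒ + Σ P·[anion]ᵢ) / (Σ P·[cation]ᵢ + Σ P·[anion]ₒ)]
Numerator = 1×5.15 + 0.067×151 + 0.49×20.9 = 25.51
Denominator = 1×130 + 0.067×12.3 + 0.49×116 = 187.7
Vm = 58.8 · log₁₀(0.13592) = 58.8 × (-0.8667) = -50.96 mV

-51 mV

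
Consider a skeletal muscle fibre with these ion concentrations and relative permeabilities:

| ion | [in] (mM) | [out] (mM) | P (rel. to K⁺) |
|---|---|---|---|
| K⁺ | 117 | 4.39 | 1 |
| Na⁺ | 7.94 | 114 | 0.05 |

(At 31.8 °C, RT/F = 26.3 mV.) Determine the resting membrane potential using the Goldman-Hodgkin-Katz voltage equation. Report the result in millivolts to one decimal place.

-64.5 mV

Vm = 26.3 · ln[(Σ P·[cation]ₒ + Σ P·[anion]ᵢ) / (Σ P·[cation]ᵢ + Σ P·[anion]ₒ)]
Numerator = 1×4.39 + 0.05×114 = 10.09
Denominator = 1×117 + 0.05×7.94 = 117.4
Vm = 26.3 · ln(0.085948) = 26.3 × (-2.4540) = -64.54 mV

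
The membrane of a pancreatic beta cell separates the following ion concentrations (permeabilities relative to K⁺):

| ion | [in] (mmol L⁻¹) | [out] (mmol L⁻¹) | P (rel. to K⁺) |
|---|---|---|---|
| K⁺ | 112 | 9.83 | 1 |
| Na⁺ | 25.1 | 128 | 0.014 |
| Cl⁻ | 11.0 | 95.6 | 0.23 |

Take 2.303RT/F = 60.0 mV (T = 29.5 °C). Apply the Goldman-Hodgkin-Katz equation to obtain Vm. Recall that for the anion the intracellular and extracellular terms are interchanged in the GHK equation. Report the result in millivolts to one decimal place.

-58.6 mV

Vm = 60.0 · log₁₀[(Σ P·[cation]ₒ + Σ P·[anion]ᵢ) / (Σ P·[cation]ᵢ + Σ P·[anion]ₒ)]
Numerator = 1×9.83 + 0.014×128 + 0.23×11.0 = 14.15
Denominator = 1×112 + 0.014×25.1 + 0.23×95.6 = 134.3
Vm = 60.0 · log₁₀(0.10535) = 60.0 × (-0.9774) = -58.64 mV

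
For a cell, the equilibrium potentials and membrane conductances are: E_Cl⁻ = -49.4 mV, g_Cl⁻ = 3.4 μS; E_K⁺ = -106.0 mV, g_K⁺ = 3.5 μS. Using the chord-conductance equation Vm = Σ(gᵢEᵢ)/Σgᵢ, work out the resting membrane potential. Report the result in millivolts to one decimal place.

Σ gᵢEᵢ = 3.4·(-49.4) + 3.5·(-106.0) = -538.96
Σ gᵢ = 3.4 + 3.5 = 6.9
Vm = -538.96 / 6.9 = -78.11 mV

-78.1 mV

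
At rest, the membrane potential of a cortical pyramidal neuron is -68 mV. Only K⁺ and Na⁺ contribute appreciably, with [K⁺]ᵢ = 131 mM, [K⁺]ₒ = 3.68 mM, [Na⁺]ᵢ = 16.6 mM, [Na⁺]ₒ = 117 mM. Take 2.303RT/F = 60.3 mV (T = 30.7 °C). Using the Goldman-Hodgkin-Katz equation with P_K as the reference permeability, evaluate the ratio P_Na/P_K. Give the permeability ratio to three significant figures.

Let α = P_Na/P_K. GHK: Vm = 60.3·log₁₀[(Kₒ + α·Naₒ)/(Kᵢ + α·Naᵢ)].
10^(Vm/60.3) = 10^(-68.0/60.3) = 0.074526
So 0.074526·(Kᵢ + α·Naᵢ) = Kₒ + α·Naₒ → α = (0.074526·131.0 − 3.68) / (117.0 − 0.074526·16.6)
α = (9.763 − 3.68) / (117.0 − 1.237) = 6.083/115.8 = 0.05255

0.0525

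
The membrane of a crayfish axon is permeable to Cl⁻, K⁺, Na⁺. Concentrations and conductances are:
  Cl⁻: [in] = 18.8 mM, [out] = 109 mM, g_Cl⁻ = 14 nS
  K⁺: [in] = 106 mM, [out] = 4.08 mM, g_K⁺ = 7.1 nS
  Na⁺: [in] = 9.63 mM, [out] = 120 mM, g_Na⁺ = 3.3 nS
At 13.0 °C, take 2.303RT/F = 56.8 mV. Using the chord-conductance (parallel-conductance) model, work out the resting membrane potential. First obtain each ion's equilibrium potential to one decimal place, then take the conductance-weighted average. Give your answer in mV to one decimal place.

E_Cl⁻ = (56.8/-1)·log₁₀(109/18.8) = -43.4 mV
E_K⁺ = (56.8/1)·log₁₀(4.08/106) = -80.4 mV
E_Na⁺ = (56.8/1)·log₁₀(120/9.63) = 62.2 mV
Vm = (Σ gᵢEᵢ)/(Σ gᵢ) = (14·-43.4 + 7.1·-80.4 + 3.3·62.2) / (14 + 7.1 + 3.3)
= -973.18 / 24.4 = -39.88 mV

-39.9 mV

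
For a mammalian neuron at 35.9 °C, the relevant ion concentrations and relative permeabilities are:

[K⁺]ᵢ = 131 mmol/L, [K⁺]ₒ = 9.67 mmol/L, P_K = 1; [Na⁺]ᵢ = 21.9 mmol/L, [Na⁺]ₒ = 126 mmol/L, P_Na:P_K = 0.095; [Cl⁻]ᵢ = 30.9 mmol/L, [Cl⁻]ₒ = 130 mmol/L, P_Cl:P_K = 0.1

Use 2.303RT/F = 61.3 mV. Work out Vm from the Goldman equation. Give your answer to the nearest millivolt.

-47 mV

Vm = 61.3 · log₁₀[(Σ P·[cation]ₒ + Σ P·[anion]ᵢ) / (Σ P·[cation]ᵢ + Σ P·[anion]ₒ)]
Numerator = 1×9.67 + 0.095×126 + 0.1×30.9 = 24.73
Denominator = 1×131 + 0.095×21.9 + 0.1×130 = 146.1
Vm = 61.3 · log₁₀(0.16929) = 61.3 × (-0.7714) = -47.28 mV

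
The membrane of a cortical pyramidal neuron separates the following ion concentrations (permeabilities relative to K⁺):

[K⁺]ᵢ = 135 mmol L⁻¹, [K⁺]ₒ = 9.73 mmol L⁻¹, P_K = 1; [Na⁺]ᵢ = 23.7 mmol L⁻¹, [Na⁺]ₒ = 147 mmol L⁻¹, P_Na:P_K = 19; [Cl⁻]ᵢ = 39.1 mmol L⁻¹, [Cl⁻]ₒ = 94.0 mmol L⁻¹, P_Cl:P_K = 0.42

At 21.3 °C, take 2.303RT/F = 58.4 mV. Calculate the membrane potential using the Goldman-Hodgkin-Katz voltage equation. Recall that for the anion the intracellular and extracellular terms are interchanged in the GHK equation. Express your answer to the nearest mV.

Vm = 58.4 · log₁₀[(Σ P·[cation]ₒ + Σ P·[anion]ᵢ) / (Σ P·[cation]ᵢ + Σ P·[anion]ₒ)]
Numerator = 1×9.73 + 19×147 + 0.42×39.1 = 2819
Denominator = 1×135 + 19×23.7 + 0.42×94.0 = 624.8
Vm = 58.4 · log₁₀(4.5122) = 58.4 × (0.6544) = 38.22 mV

38 mV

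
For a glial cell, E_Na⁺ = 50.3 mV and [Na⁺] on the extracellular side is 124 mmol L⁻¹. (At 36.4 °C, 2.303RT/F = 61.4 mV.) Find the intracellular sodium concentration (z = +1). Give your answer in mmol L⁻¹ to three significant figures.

18.8 mmol L⁻¹

Nernst: E = (61.4/1) · log₁₀([out]/[in]), so log₁₀([out]/[in]) = 50.3 × 1 / 61.4 = 0.8192.
[out]/[in] = 10^(0.8192) = 6.595.
[in] = 124 / 6.595 = 18.8 mmol L⁻¹.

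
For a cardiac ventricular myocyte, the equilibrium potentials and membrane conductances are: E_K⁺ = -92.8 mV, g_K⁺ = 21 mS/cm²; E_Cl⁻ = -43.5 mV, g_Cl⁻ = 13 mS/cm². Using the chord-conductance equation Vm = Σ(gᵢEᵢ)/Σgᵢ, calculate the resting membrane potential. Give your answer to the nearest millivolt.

Σ gᵢEᵢ = 21·(-92.8) + 13·(-43.5) = -2514.30
Σ gᵢ = 21 + 13 = 34
Vm = -2514.30 / 34 = -73.95 mV

-74 mV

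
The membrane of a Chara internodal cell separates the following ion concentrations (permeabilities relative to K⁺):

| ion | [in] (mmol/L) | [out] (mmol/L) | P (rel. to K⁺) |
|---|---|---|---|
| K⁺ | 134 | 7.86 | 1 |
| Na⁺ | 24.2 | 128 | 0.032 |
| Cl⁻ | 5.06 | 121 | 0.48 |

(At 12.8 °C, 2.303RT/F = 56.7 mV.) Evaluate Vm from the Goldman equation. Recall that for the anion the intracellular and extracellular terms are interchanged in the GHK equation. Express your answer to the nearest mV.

Vm = 56.7 · log₁₀[(Σ P·[cation]ₒ + Σ P·[anion]ᵢ) / (Σ P·[cation]ᵢ + Σ P·[anion]ₒ)]
Numerator = 1×7.86 + 0.032×128 + 0.48×5.06 = 14.38
Denominator = 1×134 + 0.032×24.2 + 0.48×121 = 192.9
Vm = 56.7 · log₁₀(0.074589) = 56.7 × (-1.1273) = -63.92 mV

-64 mV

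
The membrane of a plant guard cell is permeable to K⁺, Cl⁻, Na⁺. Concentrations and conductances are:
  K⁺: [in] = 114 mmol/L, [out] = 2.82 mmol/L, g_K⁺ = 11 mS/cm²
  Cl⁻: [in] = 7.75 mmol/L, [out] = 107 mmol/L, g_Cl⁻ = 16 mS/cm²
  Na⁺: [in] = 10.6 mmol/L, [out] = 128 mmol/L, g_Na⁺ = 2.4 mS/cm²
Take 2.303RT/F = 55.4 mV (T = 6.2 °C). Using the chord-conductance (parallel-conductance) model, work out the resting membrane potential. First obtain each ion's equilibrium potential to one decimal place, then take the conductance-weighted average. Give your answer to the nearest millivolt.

E_K⁺ = (55.4/1)·log₁₀(2.82/114) = -89.0 mV
E_Cl⁻ = (55.4/-1)·log₁₀(107/7.75) = -63.2 mV
E_Na⁺ = (55.4/1)·log₁₀(128/10.6) = 59.9 mV
Vm = (Σ gᵢEᵢ)/(Σ gᵢ) = (11·-89.0 + 16·-63.2 + 2.4·59.9) / (11 + 16 + 2.4)
= -1846.44 / 29.4 = -62.80 mV

-63 mV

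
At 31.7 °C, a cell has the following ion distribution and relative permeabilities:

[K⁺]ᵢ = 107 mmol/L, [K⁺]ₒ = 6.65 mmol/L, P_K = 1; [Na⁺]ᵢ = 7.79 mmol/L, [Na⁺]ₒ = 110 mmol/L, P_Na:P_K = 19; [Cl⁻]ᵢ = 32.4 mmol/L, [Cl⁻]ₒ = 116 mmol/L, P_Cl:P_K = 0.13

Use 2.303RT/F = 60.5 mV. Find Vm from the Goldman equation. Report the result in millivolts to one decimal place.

Vm = 60.5 · log₁₀[(Σ P·[cation]ₒ + Σ P·[anion]ᵢ) / (Σ P·[cation]ᵢ + Σ P·[anion]ₒ)]
Numerator = 1×6.65 + 19×110 + 0.13×32.4 = 2101
Denominator = 1×107 + 19×7.79 + 0.13×116 = 270.1
Vm = 60.5 · log₁₀(7.7784) = 60.5 × (0.8909) = 53.90 mV

53.9 mV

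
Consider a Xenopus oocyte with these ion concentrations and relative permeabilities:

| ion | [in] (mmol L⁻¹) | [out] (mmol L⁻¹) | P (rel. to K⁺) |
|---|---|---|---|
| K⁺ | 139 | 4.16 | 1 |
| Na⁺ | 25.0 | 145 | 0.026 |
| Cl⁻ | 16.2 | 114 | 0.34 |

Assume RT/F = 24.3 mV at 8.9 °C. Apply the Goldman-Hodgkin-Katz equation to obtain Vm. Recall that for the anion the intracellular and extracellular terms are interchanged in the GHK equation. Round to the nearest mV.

-63 mV

Vm = 24.3 · ln[(Σ P·[cation]ₒ + Σ P·[anion]ᵢ) / (Σ P·[cation]ᵢ + Σ P·[anion]ₒ)]
Numerator = 1×4.16 + 0.026×145 + 0.34×16.2 = 13.44
Denominator = 1×139 + 0.026×25.0 + 0.34×114 = 178.4
Vm = 24.3 · ln(0.075321) = 24.3 × (-2.5860) = -62.84 mV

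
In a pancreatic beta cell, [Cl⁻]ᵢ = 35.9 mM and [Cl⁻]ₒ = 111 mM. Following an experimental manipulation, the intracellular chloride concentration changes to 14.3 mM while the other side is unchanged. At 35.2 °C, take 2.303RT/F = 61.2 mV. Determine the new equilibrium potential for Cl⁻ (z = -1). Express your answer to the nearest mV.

-54 mV

After the shift: [Cl⁻]_out = 111, [Cl⁻]_in = 14.3 mM.
E_new = (61.2/-1)·log₁₀(111/14.3) = -61.20 · (0.8900) = -54.47 mV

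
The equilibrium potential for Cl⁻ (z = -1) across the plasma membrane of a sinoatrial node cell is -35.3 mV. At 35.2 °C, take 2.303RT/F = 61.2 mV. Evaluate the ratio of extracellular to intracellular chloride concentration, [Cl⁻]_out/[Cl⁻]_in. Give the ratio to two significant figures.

3.8

log₁₀([out]/[in]) = E·z/(61.2) = -35.3 × -1 / 61.2 = 0.5768
[out]/[in] = 10^(0.5768) = 3.774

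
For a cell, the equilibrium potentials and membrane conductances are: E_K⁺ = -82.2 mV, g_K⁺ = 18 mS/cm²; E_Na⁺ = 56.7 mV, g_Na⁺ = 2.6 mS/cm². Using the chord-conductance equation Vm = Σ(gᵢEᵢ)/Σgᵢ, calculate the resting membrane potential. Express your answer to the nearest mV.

-65 mV

Σ gᵢEᵢ = 18·(-82.2) + 2.6·(56.7) = -1332.18
Σ gᵢ = 18 + 2.6 = 20.6
Vm = -1332.18 / 20.6 = -64.67 mV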